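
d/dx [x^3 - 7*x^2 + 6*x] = 3*x^2 - 14*x + 6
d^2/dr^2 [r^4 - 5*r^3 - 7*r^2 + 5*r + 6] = 12*r^2 - 30*r - 14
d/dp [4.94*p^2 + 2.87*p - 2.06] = 9.88*p + 2.87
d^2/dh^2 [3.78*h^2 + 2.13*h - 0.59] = 7.56000000000000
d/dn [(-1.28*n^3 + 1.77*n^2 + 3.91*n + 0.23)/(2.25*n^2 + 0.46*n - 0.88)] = (-2.88*n^4 - 1.1776*n^3 - 4.6041*n^2 - 4.1502*n - 3.5466)/(5.0625*n^4 + 2.07*n^3 - 3.7484*n^2 - 0.8096*n + 0.7744)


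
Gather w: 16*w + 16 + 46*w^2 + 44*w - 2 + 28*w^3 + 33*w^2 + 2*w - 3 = 28*w^3 + 79*w^2 + 62*w + 11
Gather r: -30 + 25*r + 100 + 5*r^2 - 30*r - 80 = 5*r^2 - 5*r - 10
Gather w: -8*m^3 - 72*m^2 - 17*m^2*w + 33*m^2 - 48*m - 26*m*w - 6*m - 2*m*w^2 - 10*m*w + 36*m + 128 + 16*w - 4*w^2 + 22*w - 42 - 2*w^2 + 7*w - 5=-8*m^3 - 39*m^2 - 18*m + w^2*(-2*m - 6) + w*(-17*m^2 - 36*m + 45) + 81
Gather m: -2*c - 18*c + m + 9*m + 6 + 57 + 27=-20*c + 10*m + 90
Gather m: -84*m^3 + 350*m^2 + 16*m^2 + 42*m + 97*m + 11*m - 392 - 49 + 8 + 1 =-84*m^3 + 366*m^2 + 150*m - 432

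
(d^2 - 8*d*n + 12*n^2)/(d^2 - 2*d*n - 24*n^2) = (d - 2*n)/(d + 4*n)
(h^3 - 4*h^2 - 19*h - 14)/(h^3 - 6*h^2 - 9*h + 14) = (h + 1)/(h - 1)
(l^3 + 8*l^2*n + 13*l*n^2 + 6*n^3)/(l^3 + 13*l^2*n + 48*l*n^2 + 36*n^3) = (l + n)/(l + 6*n)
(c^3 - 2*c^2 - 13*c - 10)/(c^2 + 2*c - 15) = (c^3 - 2*c^2 - 13*c - 10)/(c^2 + 2*c - 15)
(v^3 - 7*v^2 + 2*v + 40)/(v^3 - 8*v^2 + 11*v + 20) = (v + 2)/(v + 1)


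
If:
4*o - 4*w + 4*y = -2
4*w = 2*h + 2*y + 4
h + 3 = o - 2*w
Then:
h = -y - 3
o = -y - 1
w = -1/2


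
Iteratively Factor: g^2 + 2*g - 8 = (g - 2)*(g + 4)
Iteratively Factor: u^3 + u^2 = (u)*(u^2 + u) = u^2*(u + 1)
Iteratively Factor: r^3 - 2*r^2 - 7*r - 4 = (r + 1)*(r^2 - 3*r - 4) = (r - 4)*(r + 1)*(r + 1)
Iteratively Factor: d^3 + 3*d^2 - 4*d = (d - 1)*(d^2 + 4*d) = (d - 1)*(d + 4)*(d)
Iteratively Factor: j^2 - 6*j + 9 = (j - 3)*(j - 3)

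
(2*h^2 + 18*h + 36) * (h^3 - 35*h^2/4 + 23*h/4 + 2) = 2*h^5 + h^4/2 - 110*h^3 - 415*h^2/2 + 243*h + 72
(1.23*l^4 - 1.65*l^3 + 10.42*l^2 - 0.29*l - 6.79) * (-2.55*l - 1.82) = -3.1365*l^5 + 1.9689*l^4 - 23.568*l^3 - 18.2249*l^2 + 17.8423*l + 12.3578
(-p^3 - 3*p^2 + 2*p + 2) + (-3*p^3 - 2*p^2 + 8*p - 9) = -4*p^3 - 5*p^2 + 10*p - 7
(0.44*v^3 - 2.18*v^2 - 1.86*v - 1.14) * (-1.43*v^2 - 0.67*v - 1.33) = -0.6292*v^5 + 2.8226*v^4 + 3.5352*v^3 + 5.7758*v^2 + 3.2376*v + 1.5162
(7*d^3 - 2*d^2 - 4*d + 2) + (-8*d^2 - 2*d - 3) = 7*d^3 - 10*d^2 - 6*d - 1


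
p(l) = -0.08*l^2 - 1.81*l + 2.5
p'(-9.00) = -0.37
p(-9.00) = 12.31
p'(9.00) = -3.25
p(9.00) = -20.27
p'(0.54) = -1.90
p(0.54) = 1.50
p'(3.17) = -2.32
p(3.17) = -4.04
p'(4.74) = -2.57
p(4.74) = -7.88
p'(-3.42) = -1.26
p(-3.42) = 7.75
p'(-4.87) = -1.03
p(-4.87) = 9.42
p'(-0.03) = -1.81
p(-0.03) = 2.55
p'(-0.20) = -1.78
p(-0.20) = 2.86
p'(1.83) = -2.10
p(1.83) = -1.08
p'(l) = -0.16*l - 1.81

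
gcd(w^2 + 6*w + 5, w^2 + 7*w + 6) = w + 1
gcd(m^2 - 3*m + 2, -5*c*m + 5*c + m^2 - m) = m - 1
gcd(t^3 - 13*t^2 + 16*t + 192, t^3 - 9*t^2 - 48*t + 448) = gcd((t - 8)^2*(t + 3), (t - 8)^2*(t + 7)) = t^2 - 16*t + 64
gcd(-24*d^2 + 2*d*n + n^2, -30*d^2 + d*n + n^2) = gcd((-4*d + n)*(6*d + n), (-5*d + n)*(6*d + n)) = 6*d + n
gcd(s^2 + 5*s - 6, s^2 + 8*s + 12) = s + 6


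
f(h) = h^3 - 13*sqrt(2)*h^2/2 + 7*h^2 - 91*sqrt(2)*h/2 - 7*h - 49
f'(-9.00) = 211.12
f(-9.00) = -313.46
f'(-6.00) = 62.96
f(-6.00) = 84.15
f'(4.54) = -29.42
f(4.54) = -324.53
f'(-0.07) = -71.03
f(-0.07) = -44.02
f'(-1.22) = -61.53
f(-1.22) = 32.96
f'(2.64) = -62.01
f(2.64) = -234.24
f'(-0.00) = -71.35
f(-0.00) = -49.00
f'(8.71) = 118.05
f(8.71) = -175.98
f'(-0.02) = -71.26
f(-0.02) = -47.57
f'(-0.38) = -69.25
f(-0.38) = -22.26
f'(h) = 3*h^2 - 13*sqrt(2)*h + 14*h - 91*sqrt(2)/2 - 7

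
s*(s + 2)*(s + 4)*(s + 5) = s^4 + 11*s^3 + 38*s^2 + 40*s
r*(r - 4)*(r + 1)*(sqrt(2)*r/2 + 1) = sqrt(2)*r^4/2 - 3*sqrt(2)*r^3/2 + r^3 - 3*r^2 - 2*sqrt(2)*r^2 - 4*r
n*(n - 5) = n^2 - 5*n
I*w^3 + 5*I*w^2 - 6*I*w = w*(w + 6)*(I*w - I)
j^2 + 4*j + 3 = (j + 1)*(j + 3)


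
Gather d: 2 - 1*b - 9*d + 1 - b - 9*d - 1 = -2*b - 18*d + 2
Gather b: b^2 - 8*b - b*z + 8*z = b^2 + b*(-z - 8) + 8*z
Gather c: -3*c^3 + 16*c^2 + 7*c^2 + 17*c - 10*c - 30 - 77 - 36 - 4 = -3*c^3 + 23*c^2 + 7*c - 147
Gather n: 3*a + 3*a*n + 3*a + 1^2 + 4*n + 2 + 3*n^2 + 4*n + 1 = 6*a + 3*n^2 + n*(3*a + 8) + 4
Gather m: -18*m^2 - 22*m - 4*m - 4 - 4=-18*m^2 - 26*m - 8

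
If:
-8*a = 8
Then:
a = -1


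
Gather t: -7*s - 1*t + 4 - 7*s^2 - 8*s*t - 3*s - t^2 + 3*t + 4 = -7*s^2 - 10*s - t^2 + t*(2 - 8*s) + 8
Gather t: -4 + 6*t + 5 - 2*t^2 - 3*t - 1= -2*t^2 + 3*t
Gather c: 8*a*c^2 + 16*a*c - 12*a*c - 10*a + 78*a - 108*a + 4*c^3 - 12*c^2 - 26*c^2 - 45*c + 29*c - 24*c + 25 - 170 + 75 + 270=-40*a + 4*c^3 + c^2*(8*a - 38) + c*(4*a - 40) + 200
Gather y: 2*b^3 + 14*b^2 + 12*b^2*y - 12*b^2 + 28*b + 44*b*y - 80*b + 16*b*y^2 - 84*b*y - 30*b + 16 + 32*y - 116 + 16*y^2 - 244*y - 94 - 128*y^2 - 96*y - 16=2*b^3 + 2*b^2 - 82*b + y^2*(16*b - 112) + y*(12*b^2 - 40*b - 308) - 210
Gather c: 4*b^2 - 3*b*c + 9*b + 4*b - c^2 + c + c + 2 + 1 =4*b^2 + 13*b - c^2 + c*(2 - 3*b) + 3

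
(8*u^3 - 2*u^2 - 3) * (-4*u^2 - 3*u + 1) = -32*u^5 - 16*u^4 + 14*u^3 + 10*u^2 + 9*u - 3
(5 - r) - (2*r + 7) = -3*r - 2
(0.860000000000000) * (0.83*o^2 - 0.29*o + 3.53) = 0.7138*o^2 - 0.2494*o + 3.0358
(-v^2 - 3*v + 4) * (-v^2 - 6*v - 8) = v^4 + 9*v^3 + 22*v^2 - 32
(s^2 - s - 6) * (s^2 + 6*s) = s^4 + 5*s^3 - 12*s^2 - 36*s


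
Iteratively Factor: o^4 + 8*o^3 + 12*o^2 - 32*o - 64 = (o + 2)*(o^3 + 6*o^2 - 32) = (o - 2)*(o + 2)*(o^2 + 8*o + 16) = (o - 2)*(o + 2)*(o + 4)*(o + 4)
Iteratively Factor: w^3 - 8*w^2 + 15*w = (w)*(w^2 - 8*w + 15) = w*(w - 3)*(w - 5)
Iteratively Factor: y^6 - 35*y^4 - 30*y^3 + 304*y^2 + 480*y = (y - 4)*(y^5 + 4*y^4 - 19*y^3 - 106*y^2 - 120*y) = (y - 4)*(y + 2)*(y^4 + 2*y^3 - 23*y^2 - 60*y) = (y - 5)*(y - 4)*(y + 2)*(y^3 + 7*y^2 + 12*y) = y*(y - 5)*(y - 4)*(y + 2)*(y^2 + 7*y + 12) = y*(y - 5)*(y - 4)*(y + 2)*(y + 4)*(y + 3)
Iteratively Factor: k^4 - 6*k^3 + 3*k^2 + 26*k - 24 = (k - 3)*(k^3 - 3*k^2 - 6*k + 8) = (k - 4)*(k - 3)*(k^2 + k - 2) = (k - 4)*(k - 3)*(k + 2)*(k - 1)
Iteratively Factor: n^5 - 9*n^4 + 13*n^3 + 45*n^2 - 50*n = (n)*(n^4 - 9*n^3 + 13*n^2 + 45*n - 50) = n*(n - 5)*(n^3 - 4*n^2 - 7*n + 10) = n*(n - 5)^2*(n^2 + n - 2) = n*(n - 5)^2*(n - 1)*(n + 2)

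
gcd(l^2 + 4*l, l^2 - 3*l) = l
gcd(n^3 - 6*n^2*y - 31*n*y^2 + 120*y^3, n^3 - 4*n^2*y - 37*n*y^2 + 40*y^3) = -n^2 + 3*n*y + 40*y^2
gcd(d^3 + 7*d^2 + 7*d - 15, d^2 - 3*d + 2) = d - 1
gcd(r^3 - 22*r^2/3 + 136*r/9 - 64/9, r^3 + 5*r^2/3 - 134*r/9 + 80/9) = r^2 - 10*r/3 + 16/9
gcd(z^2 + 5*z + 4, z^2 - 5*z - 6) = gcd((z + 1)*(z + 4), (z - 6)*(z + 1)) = z + 1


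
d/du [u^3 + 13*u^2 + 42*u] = 3*u^2 + 26*u + 42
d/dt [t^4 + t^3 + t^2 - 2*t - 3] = 4*t^3 + 3*t^2 + 2*t - 2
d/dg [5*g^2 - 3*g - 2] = 10*g - 3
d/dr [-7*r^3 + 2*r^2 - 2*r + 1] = -21*r^2 + 4*r - 2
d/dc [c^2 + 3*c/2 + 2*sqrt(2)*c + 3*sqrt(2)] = 2*c + 3/2 + 2*sqrt(2)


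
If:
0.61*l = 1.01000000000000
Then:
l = 1.66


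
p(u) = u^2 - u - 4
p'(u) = 2*u - 1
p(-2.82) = 6.77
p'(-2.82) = -6.64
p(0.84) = -4.13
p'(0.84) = 0.68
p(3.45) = 4.45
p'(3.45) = 5.90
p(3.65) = 5.67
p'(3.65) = 6.30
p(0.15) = -4.13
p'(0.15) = -0.70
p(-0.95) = -2.15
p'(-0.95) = -2.90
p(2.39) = -0.68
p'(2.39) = 3.78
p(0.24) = -4.18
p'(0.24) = -0.52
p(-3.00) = 8.00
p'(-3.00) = -7.00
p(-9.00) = 86.00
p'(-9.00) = -19.00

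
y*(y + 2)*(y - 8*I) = y^3 + 2*y^2 - 8*I*y^2 - 16*I*y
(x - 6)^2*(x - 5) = x^3 - 17*x^2 + 96*x - 180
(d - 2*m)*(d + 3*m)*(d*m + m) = d^3*m + d^2*m^2 + d^2*m - 6*d*m^3 + d*m^2 - 6*m^3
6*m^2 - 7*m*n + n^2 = (-6*m + n)*(-m + n)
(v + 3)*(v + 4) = v^2 + 7*v + 12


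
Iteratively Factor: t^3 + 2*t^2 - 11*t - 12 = (t - 3)*(t^2 + 5*t + 4) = (t - 3)*(t + 1)*(t + 4)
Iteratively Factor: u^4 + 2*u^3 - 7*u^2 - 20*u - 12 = (u + 2)*(u^3 - 7*u - 6) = (u - 3)*(u + 2)*(u^2 + 3*u + 2) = (u - 3)*(u + 1)*(u + 2)*(u + 2)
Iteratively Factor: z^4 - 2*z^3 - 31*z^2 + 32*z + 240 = (z + 4)*(z^3 - 6*z^2 - 7*z + 60) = (z + 3)*(z + 4)*(z^2 - 9*z + 20) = (z - 4)*(z + 3)*(z + 4)*(z - 5)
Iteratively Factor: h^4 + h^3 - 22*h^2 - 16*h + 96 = (h + 4)*(h^3 - 3*h^2 - 10*h + 24) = (h - 2)*(h + 4)*(h^2 - h - 12) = (h - 4)*(h - 2)*(h + 4)*(h + 3)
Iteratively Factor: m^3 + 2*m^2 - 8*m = (m + 4)*(m^2 - 2*m) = (m - 2)*(m + 4)*(m)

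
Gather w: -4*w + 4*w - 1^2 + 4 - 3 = 0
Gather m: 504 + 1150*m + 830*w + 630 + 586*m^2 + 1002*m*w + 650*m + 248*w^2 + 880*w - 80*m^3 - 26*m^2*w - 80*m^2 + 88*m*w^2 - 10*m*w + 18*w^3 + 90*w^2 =-80*m^3 + m^2*(506 - 26*w) + m*(88*w^2 + 992*w + 1800) + 18*w^3 + 338*w^2 + 1710*w + 1134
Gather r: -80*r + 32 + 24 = 56 - 80*r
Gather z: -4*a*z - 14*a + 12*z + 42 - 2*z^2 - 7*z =-14*a - 2*z^2 + z*(5 - 4*a) + 42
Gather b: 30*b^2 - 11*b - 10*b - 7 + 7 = 30*b^2 - 21*b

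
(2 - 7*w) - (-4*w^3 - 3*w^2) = 4*w^3 + 3*w^2 - 7*w + 2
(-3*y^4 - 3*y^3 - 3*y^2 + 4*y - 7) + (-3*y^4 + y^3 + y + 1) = -6*y^4 - 2*y^3 - 3*y^2 + 5*y - 6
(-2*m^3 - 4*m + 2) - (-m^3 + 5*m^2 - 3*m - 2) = -m^3 - 5*m^2 - m + 4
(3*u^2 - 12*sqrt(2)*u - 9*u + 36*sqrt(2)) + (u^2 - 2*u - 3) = 4*u^2 - 12*sqrt(2)*u - 11*u - 3 + 36*sqrt(2)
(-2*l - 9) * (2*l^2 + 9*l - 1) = -4*l^3 - 36*l^2 - 79*l + 9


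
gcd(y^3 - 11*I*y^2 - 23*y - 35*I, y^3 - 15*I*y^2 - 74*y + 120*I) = y - 5*I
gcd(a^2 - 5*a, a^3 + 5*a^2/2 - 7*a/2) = a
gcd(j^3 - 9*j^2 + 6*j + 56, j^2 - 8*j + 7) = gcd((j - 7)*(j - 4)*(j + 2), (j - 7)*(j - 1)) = j - 7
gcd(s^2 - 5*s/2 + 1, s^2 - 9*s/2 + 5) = s - 2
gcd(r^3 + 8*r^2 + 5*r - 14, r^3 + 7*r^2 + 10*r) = r + 2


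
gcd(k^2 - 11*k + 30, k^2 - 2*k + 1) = 1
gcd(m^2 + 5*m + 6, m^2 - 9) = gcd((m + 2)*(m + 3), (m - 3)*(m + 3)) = m + 3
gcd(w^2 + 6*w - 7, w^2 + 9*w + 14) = w + 7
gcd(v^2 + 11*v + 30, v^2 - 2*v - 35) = v + 5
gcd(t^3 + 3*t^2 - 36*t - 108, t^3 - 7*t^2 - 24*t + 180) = t - 6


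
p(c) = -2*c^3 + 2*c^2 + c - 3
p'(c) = -6*c^2 + 4*c + 1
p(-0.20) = -3.10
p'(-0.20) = -0.04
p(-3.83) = 134.87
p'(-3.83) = -102.33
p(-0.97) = -0.26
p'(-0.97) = -8.53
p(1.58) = -4.32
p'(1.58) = -7.66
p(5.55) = -277.75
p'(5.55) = -161.62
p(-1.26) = 2.92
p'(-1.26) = -13.57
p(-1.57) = 8.10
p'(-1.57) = -20.07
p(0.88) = -1.93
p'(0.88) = -0.13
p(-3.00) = 66.00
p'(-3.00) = -65.00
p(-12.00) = 3729.00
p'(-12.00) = -911.00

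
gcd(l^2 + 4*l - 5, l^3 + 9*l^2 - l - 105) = l + 5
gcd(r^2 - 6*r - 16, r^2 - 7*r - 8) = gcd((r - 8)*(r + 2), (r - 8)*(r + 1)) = r - 8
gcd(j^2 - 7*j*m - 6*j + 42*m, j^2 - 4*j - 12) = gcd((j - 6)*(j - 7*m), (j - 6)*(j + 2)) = j - 6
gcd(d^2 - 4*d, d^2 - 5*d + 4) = d - 4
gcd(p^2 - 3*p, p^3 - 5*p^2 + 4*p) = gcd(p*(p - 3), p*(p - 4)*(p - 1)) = p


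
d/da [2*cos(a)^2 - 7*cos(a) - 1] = (7 - 4*cos(a))*sin(a)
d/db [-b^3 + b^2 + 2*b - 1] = -3*b^2 + 2*b + 2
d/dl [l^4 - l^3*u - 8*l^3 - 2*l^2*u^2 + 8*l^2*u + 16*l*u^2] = 4*l^3 - 3*l^2*u - 24*l^2 - 4*l*u^2 + 16*l*u + 16*u^2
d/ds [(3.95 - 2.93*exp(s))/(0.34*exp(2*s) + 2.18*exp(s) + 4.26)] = (0.9962*exp(2*s) - 2.686*exp(s) - 21.0928)*exp(s)/(0.1156*exp(4*s) + 1.4824*exp(3*s) + 7.6492*exp(2*s) + 18.5736*exp(s) + 18.1476)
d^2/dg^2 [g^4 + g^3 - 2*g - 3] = 6*g*(2*g + 1)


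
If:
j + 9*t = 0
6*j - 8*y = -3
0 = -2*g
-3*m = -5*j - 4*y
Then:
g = 0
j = 4*y/3 - 1/2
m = 32*y/9 - 5/6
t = 1/18 - 4*y/27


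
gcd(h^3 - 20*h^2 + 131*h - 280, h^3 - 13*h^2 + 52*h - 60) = h - 5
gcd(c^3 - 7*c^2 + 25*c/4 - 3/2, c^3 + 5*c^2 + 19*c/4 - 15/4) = c - 1/2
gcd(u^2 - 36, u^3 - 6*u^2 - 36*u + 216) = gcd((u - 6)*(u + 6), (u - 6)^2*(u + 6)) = u^2 - 36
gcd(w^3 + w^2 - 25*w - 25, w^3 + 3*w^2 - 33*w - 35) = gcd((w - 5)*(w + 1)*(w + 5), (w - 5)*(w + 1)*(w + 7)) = w^2 - 4*w - 5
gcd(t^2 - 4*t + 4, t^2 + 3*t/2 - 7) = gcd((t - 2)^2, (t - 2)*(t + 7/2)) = t - 2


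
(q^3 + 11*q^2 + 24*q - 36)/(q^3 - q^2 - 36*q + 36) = (q + 6)/(q - 6)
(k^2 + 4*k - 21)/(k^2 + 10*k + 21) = (k - 3)/(k + 3)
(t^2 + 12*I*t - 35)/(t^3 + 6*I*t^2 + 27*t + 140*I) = (t + 5*I)/(t^2 - I*t + 20)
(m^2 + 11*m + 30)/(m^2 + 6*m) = (m + 5)/m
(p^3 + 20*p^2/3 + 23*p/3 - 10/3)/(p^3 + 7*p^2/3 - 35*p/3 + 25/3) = (3*p^2 + 5*p - 2)/(3*p^2 - 8*p + 5)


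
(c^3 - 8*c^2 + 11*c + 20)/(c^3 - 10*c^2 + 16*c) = (c^3 - 8*c^2 + 11*c + 20)/(c*(c^2 - 10*c + 16))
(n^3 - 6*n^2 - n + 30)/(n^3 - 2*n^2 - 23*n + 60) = (n^2 - 3*n - 10)/(n^2 + n - 20)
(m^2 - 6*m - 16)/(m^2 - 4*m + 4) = (m^2 - 6*m - 16)/(m^2 - 4*m + 4)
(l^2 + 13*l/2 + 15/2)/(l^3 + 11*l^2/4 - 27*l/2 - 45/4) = 2*(2*l + 3)/(4*l^2 - 9*l - 9)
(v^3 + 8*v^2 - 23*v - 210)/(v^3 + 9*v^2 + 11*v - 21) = (v^2 + v - 30)/(v^2 + 2*v - 3)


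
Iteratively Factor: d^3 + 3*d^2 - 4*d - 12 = (d - 2)*(d^2 + 5*d + 6) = (d - 2)*(d + 3)*(d + 2)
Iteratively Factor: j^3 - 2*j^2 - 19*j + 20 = (j - 5)*(j^2 + 3*j - 4) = (j - 5)*(j - 1)*(j + 4)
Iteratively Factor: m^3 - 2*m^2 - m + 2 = (m + 1)*(m^2 - 3*m + 2) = (m - 2)*(m + 1)*(m - 1)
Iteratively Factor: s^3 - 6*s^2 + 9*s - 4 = (s - 4)*(s^2 - 2*s + 1) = (s - 4)*(s - 1)*(s - 1)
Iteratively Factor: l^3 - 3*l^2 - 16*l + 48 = (l - 4)*(l^2 + l - 12) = (l - 4)*(l - 3)*(l + 4)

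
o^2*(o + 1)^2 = o^4 + 2*o^3 + o^2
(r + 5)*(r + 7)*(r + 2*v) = r^3 + 2*r^2*v + 12*r^2 + 24*r*v + 35*r + 70*v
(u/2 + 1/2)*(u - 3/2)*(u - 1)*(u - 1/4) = u^4/2 - 7*u^3/8 - 5*u^2/16 + 7*u/8 - 3/16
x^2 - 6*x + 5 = (x - 5)*(x - 1)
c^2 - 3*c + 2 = (c - 2)*(c - 1)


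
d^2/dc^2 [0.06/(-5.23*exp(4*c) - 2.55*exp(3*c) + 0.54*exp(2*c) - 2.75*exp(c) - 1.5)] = ((5.0208*exp(3*c) + 1.377*exp(2*c) - 0.1296*exp(c) + 0.165)*(5.23*exp(4*c) + 2.55*exp(3*c) - 0.54*exp(2*c) + 2.75*exp(c) + 1.5) - 0.06*(20.92*exp(3*c) + 7.65*exp(2*c) - 1.08*exp(c) + 2.75)*(41.84*exp(3*c) + 15.3*exp(2*c) - 2.16*exp(c) + 5.5)*exp(c))*exp(c)/(5.23*exp(4*c) + 2.55*exp(3*c) - 0.54*exp(2*c) + 2.75*exp(c) + 1.5)^3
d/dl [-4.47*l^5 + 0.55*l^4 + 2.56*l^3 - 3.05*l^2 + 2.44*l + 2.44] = -22.35*l^4 + 2.2*l^3 + 7.68*l^2 - 6.1*l + 2.44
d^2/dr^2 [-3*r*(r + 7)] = -6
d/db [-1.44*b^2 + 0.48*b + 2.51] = 0.48 - 2.88*b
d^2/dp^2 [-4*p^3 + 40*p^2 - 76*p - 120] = 80 - 24*p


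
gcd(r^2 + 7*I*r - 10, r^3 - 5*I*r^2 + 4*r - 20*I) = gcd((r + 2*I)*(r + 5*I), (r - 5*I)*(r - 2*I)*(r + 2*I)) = r + 2*I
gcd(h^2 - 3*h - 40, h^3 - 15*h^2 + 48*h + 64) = h - 8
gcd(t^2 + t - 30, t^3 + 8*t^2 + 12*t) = t + 6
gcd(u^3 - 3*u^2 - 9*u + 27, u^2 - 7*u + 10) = 1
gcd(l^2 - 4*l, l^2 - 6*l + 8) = l - 4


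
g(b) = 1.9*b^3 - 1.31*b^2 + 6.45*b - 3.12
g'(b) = 5.7*b^2 - 2.62*b + 6.45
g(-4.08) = -180.29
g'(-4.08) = 112.02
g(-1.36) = -19.09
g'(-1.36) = 20.56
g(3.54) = 87.58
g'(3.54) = 68.61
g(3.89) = 113.99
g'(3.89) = 82.51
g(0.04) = -2.86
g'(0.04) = 6.35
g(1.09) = 4.81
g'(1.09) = 10.37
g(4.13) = 135.02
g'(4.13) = 92.85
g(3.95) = 119.01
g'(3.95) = 85.04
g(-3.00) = -85.56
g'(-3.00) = 65.61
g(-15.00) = -6807.12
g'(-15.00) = 1328.25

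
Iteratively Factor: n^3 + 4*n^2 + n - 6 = (n + 2)*(n^2 + 2*n - 3) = (n + 2)*(n + 3)*(n - 1)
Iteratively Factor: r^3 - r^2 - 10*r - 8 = (r + 1)*(r^2 - 2*r - 8) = (r - 4)*(r + 1)*(r + 2)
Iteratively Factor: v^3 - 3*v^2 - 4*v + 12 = (v + 2)*(v^2 - 5*v + 6) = (v - 2)*(v + 2)*(v - 3)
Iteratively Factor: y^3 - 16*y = (y)*(y^2 - 16) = y*(y - 4)*(y + 4)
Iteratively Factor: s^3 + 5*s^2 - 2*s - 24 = (s - 2)*(s^2 + 7*s + 12) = (s - 2)*(s + 3)*(s + 4)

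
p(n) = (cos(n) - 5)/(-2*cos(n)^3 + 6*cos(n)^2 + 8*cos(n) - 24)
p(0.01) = 0.33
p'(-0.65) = 0.12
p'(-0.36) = 0.09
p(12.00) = 0.29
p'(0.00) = 0.00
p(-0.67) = 0.28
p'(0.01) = -0.00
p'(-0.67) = 0.12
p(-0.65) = 0.28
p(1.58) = 0.21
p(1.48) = 0.21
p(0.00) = 0.33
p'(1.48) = -0.04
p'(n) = (cos(n) - 5)*(-6*sin(n)*cos(n)^2 + 12*sin(n)*cos(n) + 8*sin(n))/(-2*cos(n)^3 + 6*cos(n)^2 + 8*cos(n) - 24)^2 - sin(n)/(-2*cos(n)^3 + 6*cos(n)^2 + 8*cos(n) - 24)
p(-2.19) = 0.21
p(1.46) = 0.21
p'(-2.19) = -0.04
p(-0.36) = 0.32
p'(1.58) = -0.03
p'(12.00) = 0.12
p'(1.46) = -0.04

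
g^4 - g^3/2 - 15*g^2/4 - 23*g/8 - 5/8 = (g - 5/2)*(g + 1/2)^2*(g + 1)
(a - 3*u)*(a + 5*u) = a^2 + 2*a*u - 15*u^2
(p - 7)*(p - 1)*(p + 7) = p^3 - p^2 - 49*p + 49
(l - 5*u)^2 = l^2 - 10*l*u + 25*u^2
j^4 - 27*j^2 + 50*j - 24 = (j - 4)*(j - 1)^2*(j + 6)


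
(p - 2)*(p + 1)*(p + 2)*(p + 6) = p^4 + 7*p^3 + 2*p^2 - 28*p - 24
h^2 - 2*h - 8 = (h - 4)*(h + 2)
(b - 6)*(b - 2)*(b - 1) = b^3 - 9*b^2 + 20*b - 12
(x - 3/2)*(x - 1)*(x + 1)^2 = x^4 - x^3/2 - 5*x^2/2 + x/2 + 3/2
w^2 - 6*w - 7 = (w - 7)*(w + 1)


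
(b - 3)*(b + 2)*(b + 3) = b^3 + 2*b^2 - 9*b - 18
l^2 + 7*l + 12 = (l + 3)*(l + 4)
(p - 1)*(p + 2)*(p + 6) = p^3 + 7*p^2 + 4*p - 12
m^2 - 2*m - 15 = (m - 5)*(m + 3)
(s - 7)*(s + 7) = s^2 - 49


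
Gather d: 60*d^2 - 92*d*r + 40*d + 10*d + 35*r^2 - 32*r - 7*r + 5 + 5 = 60*d^2 + d*(50 - 92*r) + 35*r^2 - 39*r + 10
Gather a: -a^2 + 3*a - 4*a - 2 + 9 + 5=-a^2 - a + 12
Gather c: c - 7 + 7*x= c + 7*x - 7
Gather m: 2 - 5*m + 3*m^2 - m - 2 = 3*m^2 - 6*m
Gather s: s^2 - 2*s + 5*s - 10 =s^2 + 3*s - 10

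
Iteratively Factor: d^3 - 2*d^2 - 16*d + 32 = (d - 2)*(d^2 - 16) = (d - 2)*(d + 4)*(d - 4)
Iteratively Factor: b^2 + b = (b)*(b + 1)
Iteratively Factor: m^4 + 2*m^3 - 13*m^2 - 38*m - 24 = (m + 3)*(m^3 - m^2 - 10*m - 8) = (m - 4)*(m + 3)*(m^2 + 3*m + 2) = (m - 4)*(m + 1)*(m + 3)*(m + 2)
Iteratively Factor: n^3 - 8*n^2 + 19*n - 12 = (n - 4)*(n^2 - 4*n + 3) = (n - 4)*(n - 3)*(n - 1)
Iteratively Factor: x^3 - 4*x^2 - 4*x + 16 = (x - 2)*(x^2 - 2*x - 8) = (x - 4)*(x - 2)*(x + 2)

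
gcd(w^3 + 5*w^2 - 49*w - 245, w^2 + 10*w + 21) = w + 7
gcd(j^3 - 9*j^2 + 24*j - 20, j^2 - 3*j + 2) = j - 2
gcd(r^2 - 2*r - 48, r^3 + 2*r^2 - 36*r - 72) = r + 6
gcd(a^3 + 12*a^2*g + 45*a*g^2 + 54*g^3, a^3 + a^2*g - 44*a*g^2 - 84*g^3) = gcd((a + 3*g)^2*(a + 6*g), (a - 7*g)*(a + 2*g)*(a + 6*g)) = a + 6*g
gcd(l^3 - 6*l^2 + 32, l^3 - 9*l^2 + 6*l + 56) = l^2 - 2*l - 8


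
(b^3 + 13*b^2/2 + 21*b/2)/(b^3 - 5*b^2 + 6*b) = (2*b^2 + 13*b + 21)/(2*(b^2 - 5*b + 6))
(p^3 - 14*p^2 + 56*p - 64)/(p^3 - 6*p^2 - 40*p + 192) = (p - 2)/(p + 6)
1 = 1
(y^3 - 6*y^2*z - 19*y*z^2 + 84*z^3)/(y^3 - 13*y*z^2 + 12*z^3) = (y - 7*z)/(y - z)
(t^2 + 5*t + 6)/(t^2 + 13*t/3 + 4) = 3*(t + 2)/(3*t + 4)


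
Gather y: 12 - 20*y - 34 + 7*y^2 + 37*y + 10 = 7*y^2 + 17*y - 12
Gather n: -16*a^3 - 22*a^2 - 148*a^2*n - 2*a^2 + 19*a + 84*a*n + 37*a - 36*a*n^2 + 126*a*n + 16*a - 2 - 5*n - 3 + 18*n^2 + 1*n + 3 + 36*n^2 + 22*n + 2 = -16*a^3 - 24*a^2 + 72*a + n^2*(54 - 36*a) + n*(-148*a^2 + 210*a + 18)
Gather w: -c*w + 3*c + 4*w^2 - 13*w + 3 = 3*c + 4*w^2 + w*(-c - 13) + 3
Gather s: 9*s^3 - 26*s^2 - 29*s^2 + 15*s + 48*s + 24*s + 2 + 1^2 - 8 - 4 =9*s^3 - 55*s^2 + 87*s - 9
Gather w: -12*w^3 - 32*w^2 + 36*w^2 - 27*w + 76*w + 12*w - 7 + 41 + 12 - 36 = -12*w^3 + 4*w^2 + 61*w + 10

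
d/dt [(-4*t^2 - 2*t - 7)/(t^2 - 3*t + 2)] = (14*t^2 - 2*t - 25)/(t^4 - 6*t^3 + 13*t^2 - 12*t + 4)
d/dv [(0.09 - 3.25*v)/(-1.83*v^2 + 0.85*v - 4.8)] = (-5.9475*v^2 + 0.3294*v + 15.5235)/(3.3489*v^4 - 3.111*v^3 + 18.2905*v^2 - 8.16*v + 23.04)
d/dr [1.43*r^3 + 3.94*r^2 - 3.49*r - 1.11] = 4.29*r^2 + 7.88*r - 3.49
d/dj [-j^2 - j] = -2*j - 1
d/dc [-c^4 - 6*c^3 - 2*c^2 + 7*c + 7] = -4*c^3 - 18*c^2 - 4*c + 7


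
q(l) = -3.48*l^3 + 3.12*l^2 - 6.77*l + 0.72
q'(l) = -10.44*l^2 + 6.24*l - 6.77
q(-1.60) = 33.79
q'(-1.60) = -43.48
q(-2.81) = 121.59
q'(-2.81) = -106.74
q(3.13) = -96.62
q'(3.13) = -89.52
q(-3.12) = 157.91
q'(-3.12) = -127.87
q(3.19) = -102.09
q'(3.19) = -93.10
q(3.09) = -93.08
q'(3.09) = -87.17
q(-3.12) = 157.91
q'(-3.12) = -127.87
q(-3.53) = 216.57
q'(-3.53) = -158.89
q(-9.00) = 2851.29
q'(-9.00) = -908.57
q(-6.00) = 905.34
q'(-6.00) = -420.05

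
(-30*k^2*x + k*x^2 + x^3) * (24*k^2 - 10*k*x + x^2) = -720*k^4*x + 324*k^3*x^2 - 16*k^2*x^3 - 9*k*x^4 + x^5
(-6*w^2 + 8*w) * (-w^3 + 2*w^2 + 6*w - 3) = 6*w^5 - 20*w^4 - 20*w^3 + 66*w^2 - 24*w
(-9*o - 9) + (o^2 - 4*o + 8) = o^2 - 13*o - 1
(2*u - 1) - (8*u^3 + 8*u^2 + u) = -8*u^3 - 8*u^2 + u - 1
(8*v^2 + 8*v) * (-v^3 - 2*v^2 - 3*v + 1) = -8*v^5 - 24*v^4 - 40*v^3 - 16*v^2 + 8*v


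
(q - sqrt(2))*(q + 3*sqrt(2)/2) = q^2 + sqrt(2)*q/2 - 3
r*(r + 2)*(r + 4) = r^3 + 6*r^2 + 8*r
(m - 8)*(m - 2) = m^2 - 10*m + 16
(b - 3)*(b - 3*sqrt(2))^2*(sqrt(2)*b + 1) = sqrt(2)*b^4 - 11*b^3 - 3*sqrt(2)*b^3 + 12*sqrt(2)*b^2 + 33*b^2 - 36*sqrt(2)*b + 18*b - 54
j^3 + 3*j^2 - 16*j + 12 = (j - 2)*(j - 1)*(j + 6)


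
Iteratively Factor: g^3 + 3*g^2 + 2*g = (g + 1)*(g^2 + 2*g) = (g + 1)*(g + 2)*(g)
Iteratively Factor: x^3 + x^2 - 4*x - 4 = (x + 1)*(x^2 - 4) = (x + 1)*(x + 2)*(x - 2)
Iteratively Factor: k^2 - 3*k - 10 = (k - 5)*(k + 2)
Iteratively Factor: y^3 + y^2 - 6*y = (y + 3)*(y^2 - 2*y) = (y - 2)*(y + 3)*(y)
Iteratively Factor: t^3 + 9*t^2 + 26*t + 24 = (t + 2)*(t^2 + 7*t + 12) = (t + 2)*(t + 3)*(t + 4)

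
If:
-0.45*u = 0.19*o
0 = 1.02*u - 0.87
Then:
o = -2.02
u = 0.85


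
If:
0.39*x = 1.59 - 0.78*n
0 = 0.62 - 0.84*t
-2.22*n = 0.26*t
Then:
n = -0.09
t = 0.74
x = 4.25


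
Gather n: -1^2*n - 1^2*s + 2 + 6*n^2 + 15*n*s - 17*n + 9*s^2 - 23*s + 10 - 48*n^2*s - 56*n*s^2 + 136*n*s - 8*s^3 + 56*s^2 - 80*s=n^2*(6 - 48*s) + n*(-56*s^2 + 151*s - 18) - 8*s^3 + 65*s^2 - 104*s + 12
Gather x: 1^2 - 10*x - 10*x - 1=-20*x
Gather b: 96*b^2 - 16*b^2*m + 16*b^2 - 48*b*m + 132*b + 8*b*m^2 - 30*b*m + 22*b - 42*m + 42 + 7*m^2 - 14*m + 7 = b^2*(112 - 16*m) + b*(8*m^2 - 78*m + 154) + 7*m^2 - 56*m + 49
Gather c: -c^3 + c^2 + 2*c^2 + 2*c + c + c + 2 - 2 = -c^3 + 3*c^2 + 4*c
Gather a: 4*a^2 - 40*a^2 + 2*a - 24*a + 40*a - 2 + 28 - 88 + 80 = -36*a^2 + 18*a + 18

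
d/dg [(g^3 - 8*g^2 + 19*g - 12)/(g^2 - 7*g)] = (g^4 - 14*g^3 + 37*g^2 + 24*g - 84)/(g^2*(g^2 - 14*g + 49))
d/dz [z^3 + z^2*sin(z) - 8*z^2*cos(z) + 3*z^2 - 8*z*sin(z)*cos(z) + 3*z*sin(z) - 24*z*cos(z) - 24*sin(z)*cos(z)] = 8*z^2*sin(z) + z^2*cos(z) + 3*z^2 + 26*z*sin(z) - 13*z*cos(z) - 8*z*cos(2*z) + 6*z + 3*sin(z) - 4*sin(2*z) - 24*cos(z) - 24*cos(2*z)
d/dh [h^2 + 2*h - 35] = 2*h + 2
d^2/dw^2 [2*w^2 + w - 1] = 4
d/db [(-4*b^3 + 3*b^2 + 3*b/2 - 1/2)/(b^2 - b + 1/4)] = 2*(-16*b^3 + 24*b^2 - 18*b + 1)/(8*b^3 - 12*b^2 + 6*b - 1)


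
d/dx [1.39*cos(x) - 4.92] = -1.39*sin(x)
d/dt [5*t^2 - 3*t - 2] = 10*t - 3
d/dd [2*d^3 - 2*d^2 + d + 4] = 6*d^2 - 4*d + 1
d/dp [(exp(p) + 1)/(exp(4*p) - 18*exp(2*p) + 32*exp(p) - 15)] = (-4*(exp(p) + 1)*(exp(3*p) - 9*exp(p) + 8) + exp(4*p) - 18*exp(2*p) + 32*exp(p) - 15)*exp(p)/(exp(4*p) - 18*exp(2*p) + 32*exp(p) - 15)^2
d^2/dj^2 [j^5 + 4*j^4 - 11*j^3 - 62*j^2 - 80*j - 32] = 20*j^3 + 48*j^2 - 66*j - 124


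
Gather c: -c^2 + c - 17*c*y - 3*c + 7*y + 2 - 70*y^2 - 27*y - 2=-c^2 + c*(-17*y - 2) - 70*y^2 - 20*y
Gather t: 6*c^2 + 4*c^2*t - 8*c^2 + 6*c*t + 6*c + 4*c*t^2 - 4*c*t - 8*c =-2*c^2 + 4*c*t^2 - 2*c + t*(4*c^2 + 2*c)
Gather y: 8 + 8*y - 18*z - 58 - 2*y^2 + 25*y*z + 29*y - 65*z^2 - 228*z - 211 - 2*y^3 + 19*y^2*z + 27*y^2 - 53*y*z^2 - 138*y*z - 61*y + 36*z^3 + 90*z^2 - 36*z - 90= -2*y^3 + y^2*(19*z + 25) + y*(-53*z^2 - 113*z - 24) + 36*z^3 + 25*z^2 - 282*z - 351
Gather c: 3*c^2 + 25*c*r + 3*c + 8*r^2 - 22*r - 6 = 3*c^2 + c*(25*r + 3) + 8*r^2 - 22*r - 6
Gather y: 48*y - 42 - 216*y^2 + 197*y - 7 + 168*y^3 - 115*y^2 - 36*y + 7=168*y^3 - 331*y^2 + 209*y - 42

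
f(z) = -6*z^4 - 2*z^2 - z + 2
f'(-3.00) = 659.00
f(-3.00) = -499.00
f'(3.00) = -661.00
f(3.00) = -505.00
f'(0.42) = -4.46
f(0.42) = 1.04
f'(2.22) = -272.47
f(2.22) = -155.81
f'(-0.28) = 0.65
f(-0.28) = 2.09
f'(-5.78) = 4656.53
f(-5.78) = -6755.76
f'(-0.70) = 10.03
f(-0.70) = 0.28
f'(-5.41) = 3820.81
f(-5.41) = -5190.86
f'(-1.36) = 64.81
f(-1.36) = -20.87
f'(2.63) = -448.11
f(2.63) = -301.52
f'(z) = -24*z^3 - 4*z - 1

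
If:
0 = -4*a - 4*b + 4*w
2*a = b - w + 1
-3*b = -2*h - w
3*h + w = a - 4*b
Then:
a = 1/3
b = 1/16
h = -5/48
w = 19/48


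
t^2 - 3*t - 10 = (t - 5)*(t + 2)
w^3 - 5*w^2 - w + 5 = (w - 5)*(w - 1)*(w + 1)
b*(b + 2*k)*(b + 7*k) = b^3 + 9*b^2*k + 14*b*k^2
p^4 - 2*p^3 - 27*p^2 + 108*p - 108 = (p - 3)^2*(p - 2)*(p + 6)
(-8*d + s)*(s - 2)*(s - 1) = -8*d*s^2 + 24*d*s - 16*d + s^3 - 3*s^2 + 2*s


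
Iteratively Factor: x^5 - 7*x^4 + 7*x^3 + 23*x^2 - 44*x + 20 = (x + 2)*(x^4 - 9*x^3 + 25*x^2 - 27*x + 10) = (x - 2)*(x + 2)*(x^3 - 7*x^2 + 11*x - 5) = (x - 2)*(x - 1)*(x + 2)*(x^2 - 6*x + 5) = (x - 5)*(x - 2)*(x - 1)*(x + 2)*(x - 1)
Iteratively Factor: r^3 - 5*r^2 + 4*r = (r - 4)*(r^2 - r) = r*(r - 4)*(r - 1)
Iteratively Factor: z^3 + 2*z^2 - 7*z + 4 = (z - 1)*(z^2 + 3*z - 4) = (z - 1)*(z + 4)*(z - 1)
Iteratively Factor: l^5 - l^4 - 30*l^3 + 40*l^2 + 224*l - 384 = (l - 3)*(l^4 + 2*l^3 - 24*l^2 - 32*l + 128) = (l - 3)*(l - 2)*(l^3 + 4*l^2 - 16*l - 64) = (l - 4)*(l - 3)*(l - 2)*(l^2 + 8*l + 16) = (l - 4)*(l - 3)*(l - 2)*(l + 4)*(l + 4)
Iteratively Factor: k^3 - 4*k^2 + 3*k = (k)*(k^2 - 4*k + 3) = k*(k - 3)*(k - 1)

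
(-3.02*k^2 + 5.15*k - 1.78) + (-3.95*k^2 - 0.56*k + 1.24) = -6.97*k^2 + 4.59*k - 0.54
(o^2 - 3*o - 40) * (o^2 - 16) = o^4 - 3*o^3 - 56*o^2 + 48*o + 640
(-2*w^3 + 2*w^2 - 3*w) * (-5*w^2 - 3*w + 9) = 10*w^5 - 4*w^4 - 9*w^3 + 27*w^2 - 27*w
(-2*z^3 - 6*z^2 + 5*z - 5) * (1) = -2*z^3 - 6*z^2 + 5*z - 5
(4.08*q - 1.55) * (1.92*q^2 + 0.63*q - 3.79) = 7.8336*q^3 - 0.4056*q^2 - 16.4397*q + 5.8745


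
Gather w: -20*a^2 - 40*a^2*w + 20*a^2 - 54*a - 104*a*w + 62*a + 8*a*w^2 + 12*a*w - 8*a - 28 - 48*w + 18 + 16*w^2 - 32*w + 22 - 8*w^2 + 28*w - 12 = w^2*(8*a + 8) + w*(-40*a^2 - 92*a - 52)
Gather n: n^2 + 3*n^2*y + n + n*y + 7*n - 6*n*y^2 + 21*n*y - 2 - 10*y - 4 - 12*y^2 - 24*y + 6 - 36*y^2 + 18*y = n^2*(3*y + 1) + n*(-6*y^2 + 22*y + 8) - 48*y^2 - 16*y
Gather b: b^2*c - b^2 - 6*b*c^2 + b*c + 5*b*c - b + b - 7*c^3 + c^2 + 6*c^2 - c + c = b^2*(c - 1) + b*(-6*c^2 + 6*c) - 7*c^3 + 7*c^2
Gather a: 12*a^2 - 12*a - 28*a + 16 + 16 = 12*a^2 - 40*a + 32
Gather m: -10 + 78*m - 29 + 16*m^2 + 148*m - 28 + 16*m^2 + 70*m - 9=32*m^2 + 296*m - 76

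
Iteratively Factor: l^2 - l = (l)*(l - 1)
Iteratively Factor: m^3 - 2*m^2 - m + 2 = (m + 1)*(m^2 - 3*m + 2) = (m - 2)*(m + 1)*(m - 1)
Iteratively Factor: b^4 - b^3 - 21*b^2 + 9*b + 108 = (b + 3)*(b^3 - 4*b^2 - 9*b + 36) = (b + 3)^2*(b^2 - 7*b + 12) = (b - 3)*(b + 3)^2*(b - 4)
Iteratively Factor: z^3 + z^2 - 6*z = (z + 3)*(z^2 - 2*z) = (z - 2)*(z + 3)*(z)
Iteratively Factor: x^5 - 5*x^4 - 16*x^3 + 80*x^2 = (x - 5)*(x^4 - 16*x^2) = (x - 5)*(x + 4)*(x^3 - 4*x^2) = x*(x - 5)*(x + 4)*(x^2 - 4*x) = x*(x - 5)*(x - 4)*(x + 4)*(x)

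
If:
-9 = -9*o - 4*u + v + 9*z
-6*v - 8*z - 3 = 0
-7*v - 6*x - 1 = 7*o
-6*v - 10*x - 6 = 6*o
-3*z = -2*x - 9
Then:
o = 147/34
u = -109/34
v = -121/34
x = -18/17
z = 39/17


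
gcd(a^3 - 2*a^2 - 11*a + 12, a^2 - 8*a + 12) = 1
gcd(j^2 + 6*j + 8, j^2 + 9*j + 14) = j + 2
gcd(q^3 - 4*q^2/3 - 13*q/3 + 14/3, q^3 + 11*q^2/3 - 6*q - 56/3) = q^2 - q/3 - 14/3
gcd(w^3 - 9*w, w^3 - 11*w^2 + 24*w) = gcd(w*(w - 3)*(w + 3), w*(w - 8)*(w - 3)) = w^2 - 3*w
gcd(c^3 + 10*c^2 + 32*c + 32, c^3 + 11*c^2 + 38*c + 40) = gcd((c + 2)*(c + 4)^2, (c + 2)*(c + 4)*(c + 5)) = c^2 + 6*c + 8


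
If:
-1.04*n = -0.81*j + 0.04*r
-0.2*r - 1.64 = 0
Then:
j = 1.28395061728395*n - 0.404938271604938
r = -8.20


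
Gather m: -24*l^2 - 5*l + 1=-24*l^2 - 5*l + 1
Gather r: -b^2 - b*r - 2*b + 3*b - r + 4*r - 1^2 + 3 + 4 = -b^2 + b + r*(3 - b) + 6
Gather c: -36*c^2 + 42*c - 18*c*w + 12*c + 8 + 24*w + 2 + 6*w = -36*c^2 + c*(54 - 18*w) + 30*w + 10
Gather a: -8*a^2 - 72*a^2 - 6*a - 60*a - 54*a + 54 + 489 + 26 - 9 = -80*a^2 - 120*a + 560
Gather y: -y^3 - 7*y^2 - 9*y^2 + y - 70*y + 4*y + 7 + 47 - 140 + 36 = -y^3 - 16*y^2 - 65*y - 50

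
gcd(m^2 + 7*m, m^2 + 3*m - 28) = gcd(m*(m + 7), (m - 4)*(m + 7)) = m + 7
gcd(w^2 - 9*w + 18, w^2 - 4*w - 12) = w - 6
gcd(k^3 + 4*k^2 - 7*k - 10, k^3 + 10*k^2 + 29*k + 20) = k^2 + 6*k + 5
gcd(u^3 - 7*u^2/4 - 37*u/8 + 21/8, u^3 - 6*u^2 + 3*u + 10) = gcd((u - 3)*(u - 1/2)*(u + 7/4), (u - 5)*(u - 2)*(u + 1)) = 1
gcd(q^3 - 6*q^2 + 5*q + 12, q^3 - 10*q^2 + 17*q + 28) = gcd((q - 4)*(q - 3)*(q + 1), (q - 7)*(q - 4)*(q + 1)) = q^2 - 3*q - 4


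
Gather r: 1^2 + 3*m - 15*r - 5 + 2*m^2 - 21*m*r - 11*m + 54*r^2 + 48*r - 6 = 2*m^2 - 8*m + 54*r^2 + r*(33 - 21*m) - 10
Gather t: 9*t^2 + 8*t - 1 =9*t^2 + 8*t - 1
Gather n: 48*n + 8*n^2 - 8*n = 8*n^2 + 40*n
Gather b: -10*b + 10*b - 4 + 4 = 0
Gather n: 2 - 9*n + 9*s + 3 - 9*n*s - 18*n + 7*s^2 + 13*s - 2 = n*(-9*s - 27) + 7*s^2 + 22*s + 3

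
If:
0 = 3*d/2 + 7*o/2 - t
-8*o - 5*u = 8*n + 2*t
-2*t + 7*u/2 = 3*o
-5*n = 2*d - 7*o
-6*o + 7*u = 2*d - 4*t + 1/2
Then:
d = 109/1564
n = -59/1564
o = -11/1564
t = 125/1564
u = 31/782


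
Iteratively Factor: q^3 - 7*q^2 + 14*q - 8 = (q - 4)*(q^2 - 3*q + 2) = (q - 4)*(q - 2)*(q - 1)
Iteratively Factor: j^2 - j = (j)*(j - 1)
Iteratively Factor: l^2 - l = (l)*(l - 1)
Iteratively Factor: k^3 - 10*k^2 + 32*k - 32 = (k - 2)*(k^2 - 8*k + 16) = (k - 4)*(k - 2)*(k - 4)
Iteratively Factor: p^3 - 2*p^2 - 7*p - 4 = (p + 1)*(p^2 - 3*p - 4) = (p - 4)*(p + 1)*(p + 1)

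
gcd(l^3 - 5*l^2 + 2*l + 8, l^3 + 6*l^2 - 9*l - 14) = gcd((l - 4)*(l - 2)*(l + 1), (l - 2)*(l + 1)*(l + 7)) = l^2 - l - 2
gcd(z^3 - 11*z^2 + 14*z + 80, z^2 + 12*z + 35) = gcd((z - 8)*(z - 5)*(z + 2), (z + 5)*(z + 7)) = 1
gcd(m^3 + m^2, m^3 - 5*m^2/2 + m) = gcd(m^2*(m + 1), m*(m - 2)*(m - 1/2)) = m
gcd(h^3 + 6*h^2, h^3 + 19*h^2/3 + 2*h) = h^2 + 6*h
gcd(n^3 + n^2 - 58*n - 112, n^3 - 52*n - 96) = n^2 - 6*n - 16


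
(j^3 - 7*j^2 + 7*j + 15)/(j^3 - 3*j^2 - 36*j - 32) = (j^2 - 8*j + 15)/(j^2 - 4*j - 32)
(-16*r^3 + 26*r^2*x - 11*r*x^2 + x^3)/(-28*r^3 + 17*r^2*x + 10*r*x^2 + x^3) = (16*r^2 - 10*r*x + x^2)/(28*r^2 + 11*r*x + x^2)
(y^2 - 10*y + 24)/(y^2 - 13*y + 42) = (y - 4)/(y - 7)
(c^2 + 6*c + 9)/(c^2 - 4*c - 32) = (c^2 + 6*c + 9)/(c^2 - 4*c - 32)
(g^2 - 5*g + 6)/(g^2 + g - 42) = (g^2 - 5*g + 6)/(g^2 + g - 42)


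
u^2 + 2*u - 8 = (u - 2)*(u + 4)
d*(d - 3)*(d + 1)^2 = d^4 - d^3 - 5*d^2 - 3*d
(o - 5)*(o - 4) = o^2 - 9*o + 20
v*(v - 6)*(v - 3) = v^3 - 9*v^2 + 18*v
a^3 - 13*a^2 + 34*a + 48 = (a - 8)*(a - 6)*(a + 1)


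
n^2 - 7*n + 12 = (n - 4)*(n - 3)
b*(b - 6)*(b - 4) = b^3 - 10*b^2 + 24*b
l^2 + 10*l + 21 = (l + 3)*(l + 7)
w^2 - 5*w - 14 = (w - 7)*(w + 2)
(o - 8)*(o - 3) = o^2 - 11*o + 24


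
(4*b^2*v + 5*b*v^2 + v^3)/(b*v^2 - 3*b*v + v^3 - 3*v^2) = (4*b + v)/(v - 3)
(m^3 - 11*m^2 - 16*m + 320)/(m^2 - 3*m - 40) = m - 8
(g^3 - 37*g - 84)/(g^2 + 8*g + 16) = (g^2 - 4*g - 21)/(g + 4)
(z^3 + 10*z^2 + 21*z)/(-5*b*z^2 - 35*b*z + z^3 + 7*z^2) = (z + 3)/(-5*b + z)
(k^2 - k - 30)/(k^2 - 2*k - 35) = (k - 6)/(k - 7)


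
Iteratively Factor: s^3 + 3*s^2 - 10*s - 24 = (s - 3)*(s^2 + 6*s + 8) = (s - 3)*(s + 2)*(s + 4)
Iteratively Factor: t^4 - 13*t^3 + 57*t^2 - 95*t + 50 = (t - 5)*(t^3 - 8*t^2 + 17*t - 10) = (t - 5)^2*(t^2 - 3*t + 2) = (t - 5)^2*(t - 1)*(t - 2)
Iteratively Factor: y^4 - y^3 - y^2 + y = (y)*(y^3 - y^2 - y + 1) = y*(y - 1)*(y^2 - 1) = y*(y - 1)*(y + 1)*(y - 1)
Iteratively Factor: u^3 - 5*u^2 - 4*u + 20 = (u - 5)*(u^2 - 4) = (u - 5)*(u - 2)*(u + 2)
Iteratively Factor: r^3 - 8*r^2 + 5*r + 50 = (r + 2)*(r^2 - 10*r + 25) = (r - 5)*(r + 2)*(r - 5)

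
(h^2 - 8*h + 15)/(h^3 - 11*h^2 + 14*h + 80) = (h - 3)/(h^2 - 6*h - 16)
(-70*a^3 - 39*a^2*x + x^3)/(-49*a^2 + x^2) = (10*a^2 + 7*a*x + x^2)/(7*a + x)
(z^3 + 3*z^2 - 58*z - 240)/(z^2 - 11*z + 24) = (z^2 + 11*z + 30)/(z - 3)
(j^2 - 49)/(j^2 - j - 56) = (j - 7)/(j - 8)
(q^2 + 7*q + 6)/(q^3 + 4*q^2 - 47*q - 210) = (q + 1)/(q^2 - 2*q - 35)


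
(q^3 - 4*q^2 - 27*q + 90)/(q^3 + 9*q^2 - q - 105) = (q - 6)/(q + 7)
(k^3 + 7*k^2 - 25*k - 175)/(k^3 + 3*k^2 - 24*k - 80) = (k^2 + 12*k + 35)/(k^2 + 8*k + 16)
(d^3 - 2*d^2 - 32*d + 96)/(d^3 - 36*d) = (d^2 - 8*d + 16)/(d*(d - 6))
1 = 1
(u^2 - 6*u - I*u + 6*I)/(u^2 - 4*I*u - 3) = (u - 6)/(u - 3*I)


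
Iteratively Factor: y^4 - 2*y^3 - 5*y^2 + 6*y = (y - 1)*(y^3 - y^2 - 6*y) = (y - 1)*(y + 2)*(y^2 - 3*y) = y*(y - 1)*(y + 2)*(y - 3)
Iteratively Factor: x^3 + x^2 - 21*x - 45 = (x - 5)*(x^2 + 6*x + 9) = (x - 5)*(x + 3)*(x + 3)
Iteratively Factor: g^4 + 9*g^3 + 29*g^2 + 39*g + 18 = (g + 2)*(g^3 + 7*g^2 + 15*g + 9) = (g + 1)*(g + 2)*(g^2 + 6*g + 9) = (g + 1)*(g + 2)*(g + 3)*(g + 3)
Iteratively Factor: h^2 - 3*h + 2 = (h - 1)*(h - 2)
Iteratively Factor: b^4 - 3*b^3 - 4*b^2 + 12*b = (b)*(b^3 - 3*b^2 - 4*b + 12) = b*(b - 3)*(b^2 - 4) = b*(b - 3)*(b + 2)*(b - 2)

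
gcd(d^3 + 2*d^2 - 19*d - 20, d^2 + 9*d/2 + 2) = 1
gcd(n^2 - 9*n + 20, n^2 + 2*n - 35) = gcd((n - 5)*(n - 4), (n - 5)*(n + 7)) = n - 5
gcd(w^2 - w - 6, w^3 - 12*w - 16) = w + 2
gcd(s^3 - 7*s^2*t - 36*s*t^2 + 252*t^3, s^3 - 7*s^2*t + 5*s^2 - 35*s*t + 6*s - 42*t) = s - 7*t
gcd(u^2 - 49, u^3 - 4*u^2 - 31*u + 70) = u - 7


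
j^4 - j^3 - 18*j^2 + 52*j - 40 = (j - 2)^3*(j + 5)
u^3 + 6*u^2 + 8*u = u*(u + 2)*(u + 4)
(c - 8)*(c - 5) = c^2 - 13*c + 40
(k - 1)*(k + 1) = k^2 - 1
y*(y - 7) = y^2 - 7*y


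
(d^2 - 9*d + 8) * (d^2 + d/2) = d^4 - 17*d^3/2 + 7*d^2/2 + 4*d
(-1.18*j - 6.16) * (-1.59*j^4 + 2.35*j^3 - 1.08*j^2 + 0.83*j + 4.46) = 1.8762*j^5 + 7.0214*j^4 - 13.2016*j^3 + 5.6734*j^2 - 10.3756*j - 27.4736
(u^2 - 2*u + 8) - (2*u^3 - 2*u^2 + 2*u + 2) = -2*u^3 + 3*u^2 - 4*u + 6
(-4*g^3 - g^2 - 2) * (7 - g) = 4*g^4 - 27*g^3 - 7*g^2 + 2*g - 14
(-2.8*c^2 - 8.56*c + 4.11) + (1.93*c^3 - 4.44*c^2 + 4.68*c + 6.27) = 1.93*c^3 - 7.24*c^2 - 3.88*c + 10.38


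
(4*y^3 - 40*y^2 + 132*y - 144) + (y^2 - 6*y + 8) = 4*y^3 - 39*y^2 + 126*y - 136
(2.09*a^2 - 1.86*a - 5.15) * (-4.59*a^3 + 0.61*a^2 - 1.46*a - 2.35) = -9.5931*a^5 + 9.8123*a^4 + 19.4525*a^3 - 5.3374*a^2 + 11.89*a + 12.1025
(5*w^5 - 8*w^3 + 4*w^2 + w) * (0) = 0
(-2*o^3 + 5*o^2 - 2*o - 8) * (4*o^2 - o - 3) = -8*o^5 + 22*o^4 - 7*o^3 - 45*o^2 + 14*o + 24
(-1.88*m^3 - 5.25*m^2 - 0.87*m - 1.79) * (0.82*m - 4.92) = -1.5416*m^4 + 4.9446*m^3 + 25.1166*m^2 + 2.8126*m + 8.8068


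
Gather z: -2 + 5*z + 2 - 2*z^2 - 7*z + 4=-2*z^2 - 2*z + 4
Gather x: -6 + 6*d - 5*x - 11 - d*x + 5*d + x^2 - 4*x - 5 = 11*d + x^2 + x*(-d - 9) - 22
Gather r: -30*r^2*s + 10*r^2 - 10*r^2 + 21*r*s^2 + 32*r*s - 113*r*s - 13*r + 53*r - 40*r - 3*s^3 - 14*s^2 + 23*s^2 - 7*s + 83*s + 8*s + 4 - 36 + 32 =-30*r^2*s + r*(21*s^2 - 81*s) - 3*s^3 + 9*s^2 + 84*s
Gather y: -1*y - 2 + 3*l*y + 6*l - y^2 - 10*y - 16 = 6*l - y^2 + y*(3*l - 11) - 18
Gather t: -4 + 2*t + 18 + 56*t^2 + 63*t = 56*t^2 + 65*t + 14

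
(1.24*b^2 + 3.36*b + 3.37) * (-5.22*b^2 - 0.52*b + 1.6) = -6.4728*b^4 - 18.184*b^3 - 17.3546*b^2 + 3.6236*b + 5.392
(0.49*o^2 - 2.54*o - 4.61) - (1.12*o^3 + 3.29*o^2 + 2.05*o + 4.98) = -1.12*o^3 - 2.8*o^2 - 4.59*o - 9.59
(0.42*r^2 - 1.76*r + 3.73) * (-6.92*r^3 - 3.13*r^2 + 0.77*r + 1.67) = -2.9064*r^5 + 10.8646*r^4 - 19.9794*r^3 - 12.3287*r^2 - 0.0670999999999999*r + 6.2291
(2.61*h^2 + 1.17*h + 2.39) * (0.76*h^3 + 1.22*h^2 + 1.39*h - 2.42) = 1.9836*h^5 + 4.0734*h^4 + 6.8717*h^3 - 1.7741*h^2 + 0.4907*h - 5.7838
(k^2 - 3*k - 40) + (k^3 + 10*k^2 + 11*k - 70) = k^3 + 11*k^2 + 8*k - 110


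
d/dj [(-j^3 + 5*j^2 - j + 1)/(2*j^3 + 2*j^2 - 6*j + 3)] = (-12*j^4 + 16*j^3 - 43*j^2 + 26*j + 3)/(4*j^6 + 8*j^5 - 20*j^4 - 12*j^3 + 48*j^2 - 36*j + 9)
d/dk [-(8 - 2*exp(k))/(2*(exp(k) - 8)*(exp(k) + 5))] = (-exp(2*k) + 8*exp(k) - 52)*exp(k)/(exp(4*k) - 6*exp(3*k) - 71*exp(2*k) + 240*exp(k) + 1600)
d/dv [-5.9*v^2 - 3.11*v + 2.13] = -11.8*v - 3.11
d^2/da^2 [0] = 0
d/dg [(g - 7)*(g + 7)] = 2*g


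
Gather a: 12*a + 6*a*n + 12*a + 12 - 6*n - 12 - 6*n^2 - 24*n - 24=a*(6*n + 24) - 6*n^2 - 30*n - 24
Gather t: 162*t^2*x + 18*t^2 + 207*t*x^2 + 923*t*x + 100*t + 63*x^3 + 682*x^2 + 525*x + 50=t^2*(162*x + 18) + t*(207*x^2 + 923*x + 100) + 63*x^3 + 682*x^2 + 525*x + 50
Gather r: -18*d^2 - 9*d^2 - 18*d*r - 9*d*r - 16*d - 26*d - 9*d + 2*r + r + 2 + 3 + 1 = -27*d^2 - 51*d + r*(3 - 27*d) + 6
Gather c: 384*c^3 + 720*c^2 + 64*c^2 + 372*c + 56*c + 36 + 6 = 384*c^3 + 784*c^2 + 428*c + 42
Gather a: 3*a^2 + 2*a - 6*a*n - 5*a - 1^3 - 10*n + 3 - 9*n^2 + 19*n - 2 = 3*a^2 + a*(-6*n - 3) - 9*n^2 + 9*n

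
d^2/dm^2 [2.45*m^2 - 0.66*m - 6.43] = 4.90000000000000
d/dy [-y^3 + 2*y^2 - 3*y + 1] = -3*y^2 + 4*y - 3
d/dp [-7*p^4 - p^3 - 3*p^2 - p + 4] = -28*p^3 - 3*p^2 - 6*p - 1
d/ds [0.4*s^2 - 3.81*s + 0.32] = 0.8*s - 3.81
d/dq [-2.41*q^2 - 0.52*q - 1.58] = -4.82*q - 0.52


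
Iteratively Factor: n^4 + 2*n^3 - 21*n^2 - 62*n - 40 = (n - 5)*(n^3 + 7*n^2 + 14*n + 8) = (n - 5)*(n + 1)*(n^2 + 6*n + 8) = (n - 5)*(n + 1)*(n + 2)*(n + 4)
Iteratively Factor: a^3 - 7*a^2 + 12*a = (a - 3)*(a^2 - 4*a) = a*(a - 3)*(a - 4)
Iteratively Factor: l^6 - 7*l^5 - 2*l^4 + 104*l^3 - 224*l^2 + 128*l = (l - 2)*(l^5 - 5*l^4 - 12*l^3 + 80*l^2 - 64*l) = l*(l - 2)*(l^4 - 5*l^3 - 12*l^2 + 80*l - 64) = l*(l - 2)*(l + 4)*(l^3 - 9*l^2 + 24*l - 16) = l*(l - 4)*(l - 2)*(l + 4)*(l^2 - 5*l + 4) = l*(l - 4)*(l - 2)*(l - 1)*(l + 4)*(l - 4)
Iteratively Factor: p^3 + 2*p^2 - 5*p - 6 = (p + 3)*(p^2 - p - 2) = (p + 1)*(p + 3)*(p - 2)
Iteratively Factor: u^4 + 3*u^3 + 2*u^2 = (u + 1)*(u^3 + 2*u^2) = (u + 1)*(u + 2)*(u^2) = u*(u + 1)*(u + 2)*(u)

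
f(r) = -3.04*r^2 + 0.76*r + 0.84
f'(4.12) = -24.29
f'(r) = 0.76 - 6.08*r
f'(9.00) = -53.96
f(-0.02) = 0.82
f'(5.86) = -34.87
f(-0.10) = 0.73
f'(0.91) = -4.77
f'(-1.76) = 11.46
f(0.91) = -0.99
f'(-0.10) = 1.37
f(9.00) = -238.56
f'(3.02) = -17.60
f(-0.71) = -1.23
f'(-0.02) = 0.88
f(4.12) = -47.63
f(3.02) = -24.59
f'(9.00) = -53.96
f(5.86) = -99.10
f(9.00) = -238.56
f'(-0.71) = 5.08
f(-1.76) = -9.91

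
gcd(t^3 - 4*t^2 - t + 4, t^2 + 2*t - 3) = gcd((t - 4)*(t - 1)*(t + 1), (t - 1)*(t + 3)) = t - 1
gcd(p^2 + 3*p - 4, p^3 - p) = p - 1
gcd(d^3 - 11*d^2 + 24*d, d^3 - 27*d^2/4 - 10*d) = d^2 - 8*d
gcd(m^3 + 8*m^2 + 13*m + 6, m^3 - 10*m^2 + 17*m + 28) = m + 1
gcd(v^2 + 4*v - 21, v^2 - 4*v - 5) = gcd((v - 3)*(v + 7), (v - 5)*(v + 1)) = 1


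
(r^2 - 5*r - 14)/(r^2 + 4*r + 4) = (r - 7)/(r + 2)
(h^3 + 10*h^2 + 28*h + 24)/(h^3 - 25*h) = (h^3 + 10*h^2 + 28*h + 24)/(h*(h^2 - 25))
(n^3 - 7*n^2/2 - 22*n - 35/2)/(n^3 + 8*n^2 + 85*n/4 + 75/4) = 2*(n^2 - 6*n - 7)/(2*n^2 + 11*n + 15)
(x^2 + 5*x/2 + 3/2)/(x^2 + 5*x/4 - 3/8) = 4*(x + 1)/(4*x - 1)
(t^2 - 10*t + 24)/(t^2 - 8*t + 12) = (t - 4)/(t - 2)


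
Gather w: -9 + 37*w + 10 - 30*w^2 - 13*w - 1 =-30*w^2 + 24*w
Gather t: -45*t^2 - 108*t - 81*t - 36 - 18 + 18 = -45*t^2 - 189*t - 36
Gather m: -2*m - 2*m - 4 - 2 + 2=-4*m - 4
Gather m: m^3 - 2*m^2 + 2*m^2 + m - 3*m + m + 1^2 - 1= m^3 - m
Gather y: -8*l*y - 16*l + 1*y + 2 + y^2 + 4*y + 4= -16*l + y^2 + y*(5 - 8*l) + 6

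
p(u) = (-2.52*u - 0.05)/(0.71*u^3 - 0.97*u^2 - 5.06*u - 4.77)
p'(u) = (-2.52*u - 0.05)*(-2.13*u^2 + 1.94*u + 5.06)/(0.71*u^3 - 0.97*u^2 - 5.06*u - 4.77)^2 - 2.52/(0.71*u^3 - 0.97*u^2 - 5.06*u - 4.77)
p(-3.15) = -0.38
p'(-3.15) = -0.29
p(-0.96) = -1.65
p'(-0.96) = 3.18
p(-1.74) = -1.64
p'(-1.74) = -2.00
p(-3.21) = -0.37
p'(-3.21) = -0.27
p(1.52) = 0.32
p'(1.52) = 0.13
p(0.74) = 0.22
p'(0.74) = 0.15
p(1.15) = 0.27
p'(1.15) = 0.12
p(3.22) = 1.10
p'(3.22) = 1.94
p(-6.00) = -0.09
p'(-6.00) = -0.03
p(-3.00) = -0.43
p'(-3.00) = -0.35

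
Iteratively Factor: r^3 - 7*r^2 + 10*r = (r - 2)*(r^2 - 5*r) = r*(r - 2)*(r - 5)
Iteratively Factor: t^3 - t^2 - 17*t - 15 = (t + 1)*(t^2 - 2*t - 15) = (t - 5)*(t + 1)*(t + 3)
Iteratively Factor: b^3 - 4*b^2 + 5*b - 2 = (b - 2)*(b^2 - 2*b + 1) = (b - 2)*(b - 1)*(b - 1)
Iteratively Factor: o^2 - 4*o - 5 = (o - 5)*(o + 1)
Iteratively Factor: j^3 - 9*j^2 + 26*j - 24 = (j - 2)*(j^2 - 7*j + 12) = (j - 3)*(j - 2)*(j - 4)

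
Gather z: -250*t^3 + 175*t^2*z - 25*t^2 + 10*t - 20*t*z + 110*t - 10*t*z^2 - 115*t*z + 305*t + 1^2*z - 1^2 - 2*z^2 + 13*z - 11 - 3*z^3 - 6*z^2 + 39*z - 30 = -250*t^3 - 25*t^2 + 425*t - 3*z^3 + z^2*(-10*t - 8) + z*(175*t^2 - 135*t + 53) - 42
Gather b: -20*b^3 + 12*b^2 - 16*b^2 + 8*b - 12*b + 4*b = -20*b^3 - 4*b^2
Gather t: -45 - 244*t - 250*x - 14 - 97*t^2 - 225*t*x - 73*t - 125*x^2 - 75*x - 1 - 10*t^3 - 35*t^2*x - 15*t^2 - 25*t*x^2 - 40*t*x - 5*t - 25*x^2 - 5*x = -10*t^3 + t^2*(-35*x - 112) + t*(-25*x^2 - 265*x - 322) - 150*x^2 - 330*x - 60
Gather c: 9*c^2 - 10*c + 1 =9*c^2 - 10*c + 1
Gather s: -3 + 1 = -2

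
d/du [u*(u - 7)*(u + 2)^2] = 4*u^3 - 9*u^2 - 48*u - 28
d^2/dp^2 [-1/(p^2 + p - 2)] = 2*(p^2 + p - (2*p + 1)^2 - 2)/(p^2 + p - 2)^3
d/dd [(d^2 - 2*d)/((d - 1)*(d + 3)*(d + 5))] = (-d^4 + 4*d^3 + 21*d^2 - 30*d + 30)/(d^6 + 14*d^5 + 63*d^4 + 68*d^3 - 161*d^2 - 210*d + 225)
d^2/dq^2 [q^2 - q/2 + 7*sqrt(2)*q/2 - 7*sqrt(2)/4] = 2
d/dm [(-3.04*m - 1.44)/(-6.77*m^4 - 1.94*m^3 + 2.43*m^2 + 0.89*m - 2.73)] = (-61.7424*m^4 - 50.7904*m^3 - 0.9936*m^2 + 6.9984*m + 9.5808)/(45.8329*m^8 + 26.2676*m^7 - 29.1386*m^6 - 21.479*m^5 + 39.4159*m^4 + 14.9178*m^3 - 12.4757*m^2 - 4.8594*m + 7.4529)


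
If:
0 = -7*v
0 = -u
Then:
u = 0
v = 0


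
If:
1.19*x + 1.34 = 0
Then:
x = -1.13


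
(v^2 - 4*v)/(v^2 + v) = (v - 4)/(v + 1)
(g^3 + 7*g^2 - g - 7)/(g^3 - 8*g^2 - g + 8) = (g + 7)/(g - 8)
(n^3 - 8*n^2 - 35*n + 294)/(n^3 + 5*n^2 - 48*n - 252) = (n - 7)/(n + 6)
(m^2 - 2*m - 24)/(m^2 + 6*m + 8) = (m - 6)/(m + 2)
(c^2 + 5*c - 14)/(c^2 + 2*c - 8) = (c + 7)/(c + 4)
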